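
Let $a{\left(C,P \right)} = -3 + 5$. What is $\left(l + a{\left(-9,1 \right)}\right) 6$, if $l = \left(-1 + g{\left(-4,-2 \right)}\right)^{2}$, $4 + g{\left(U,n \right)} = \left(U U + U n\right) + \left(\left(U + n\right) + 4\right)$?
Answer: $1746$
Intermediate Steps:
$g{\left(U,n \right)} = U + n + U^{2} + U n$ ($g{\left(U,n \right)} = -4 + \left(\left(U U + U n\right) + \left(\left(U + n\right) + 4\right)\right) = -4 + \left(\left(U^{2} + U n\right) + \left(4 + U + n\right)\right) = -4 + \left(4 + U + n + U^{2} + U n\right) = U + n + U^{2} + U n$)
$l = 289$ ($l = \left(-1 - \left(-2 - 16\right)\right)^{2} = \left(-1 + \left(-4 - 2 + 16 + 8\right)\right)^{2} = \left(-1 + 18\right)^{2} = 17^{2} = 289$)
$a{\left(C,P \right)} = 2$
$\left(l + a{\left(-9,1 \right)}\right) 6 = \left(289 + 2\right) 6 = 291 \cdot 6 = 1746$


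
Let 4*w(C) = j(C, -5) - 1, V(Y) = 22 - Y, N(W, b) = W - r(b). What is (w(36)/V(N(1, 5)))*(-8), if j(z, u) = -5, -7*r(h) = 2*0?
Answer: 4/7 ≈ 0.57143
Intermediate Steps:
r(h) = 0 (r(h) = -2*0/7 = -1/7*0 = 0)
N(W, b) = W (N(W, b) = W - 1*0 = W + 0 = W)
w(C) = -3/2 (w(C) = (-5 - 1)/4 = (1/4)*(-6) = -3/2)
(w(36)/V(N(1, 5)))*(-8) = -3/(2*(22 - 1*1))*(-8) = -3/(2*(22 - 1))*(-8) = -3/2/21*(-8) = -3/2*1/21*(-8) = -1/14*(-8) = 4/7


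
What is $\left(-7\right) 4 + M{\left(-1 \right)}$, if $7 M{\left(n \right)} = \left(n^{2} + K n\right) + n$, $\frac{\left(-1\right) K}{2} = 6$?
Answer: $- \frac{184}{7} \approx -26.286$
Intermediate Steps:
$K = -12$ ($K = \left(-2\right) 6 = -12$)
$M{\left(n \right)} = - \frac{11 n}{7} + \frac{n^{2}}{7}$ ($M{\left(n \right)} = \frac{\left(n^{2} - 12 n\right) + n}{7} = \frac{n^{2} - 11 n}{7} = - \frac{11 n}{7} + \frac{n^{2}}{7}$)
$\left(-7\right) 4 + M{\left(-1 \right)} = \left(-7\right) 4 + \frac{1}{7} \left(-1\right) \left(-11 - 1\right) = -28 + \frac{1}{7} \left(-1\right) \left(-12\right) = -28 + \frac{12}{7} = - \frac{184}{7}$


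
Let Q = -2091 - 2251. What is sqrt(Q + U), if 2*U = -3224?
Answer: I*sqrt(5954) ≈ 77.162*I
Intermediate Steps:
U = -1612 (U = (1/2)*(-3224) = -1612)
Q = -4342
sqrt(Q + U) = sqrt(-4342 - 1612) = sqrt(-5954) = I*sqrt(5954)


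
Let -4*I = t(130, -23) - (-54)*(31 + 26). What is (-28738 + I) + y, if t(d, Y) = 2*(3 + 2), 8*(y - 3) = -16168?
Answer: -31528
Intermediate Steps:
y = -2018 (y = 3 + (⅛)*(-16168) = 3 - 2021 = -2018)
t(d, Y) = 10 (t(d, Y) = 2*5 = 10)
I = -772 (I = -(10 - (-54)*(31 + 26))/4 = -(10 - (-54)*57)/4 = -(10 - 1*(-3078))/4 = -(10 + 3078)/4 = -¼*3088 = -772)
(-28738 + I) + y = (-28738 - 772) - 2018 = -29510 - 2018 = -31528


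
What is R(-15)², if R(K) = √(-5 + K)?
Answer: -20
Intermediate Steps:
R(-15)² = (√(-5 - 15))² = (√(-20))² = (2*I*√5)² = -20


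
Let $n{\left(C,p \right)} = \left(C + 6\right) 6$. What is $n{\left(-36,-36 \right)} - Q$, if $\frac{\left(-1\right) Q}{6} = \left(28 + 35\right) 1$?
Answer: $198$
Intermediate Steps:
$n{\left(C,p \right)} = 36 + 6 C$ ($n{\left(C,p \right)} = \left(6 + C\right) 6 = 36 + 6 C$)
$Q = -378$ ($Q = - 6 \left(28 + 35\right) 1 = - 6 \cdot 63 \cdot 1 = \left(-6\right) 63 = -378$)
$n{\left(-36,-36 \right)} - Q = \left(36 + 6 \left(-36\right)\right) - -378 = \left(36 - 216\right) + 378 = -180 + 378 = 198$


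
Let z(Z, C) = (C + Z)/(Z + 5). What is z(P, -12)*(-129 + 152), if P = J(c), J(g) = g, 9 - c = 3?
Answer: -138/11 ≈ -12.545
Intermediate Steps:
c = 6 (c = 9 - 1*3 = 9 - 3 = 6)
P = 6
z(Z, C) = (C + Z)/(5 + Z)
z(P, -12)*(-129 + 152) = ((-12 + 6)/(5 + 6))*(-129 + 152) = (-6/11)*23 = ((1/11)*(-6))*23 = -6/11*23 = -138/11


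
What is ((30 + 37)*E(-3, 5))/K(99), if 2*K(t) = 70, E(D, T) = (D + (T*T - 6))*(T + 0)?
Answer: 1072/7 ≈ 153.14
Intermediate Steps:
E(D, T) = T*(-6 + D + T²) (E(D, T) = (D + (T² - 6))*T = (D + (-6 + T²))*T = (-6 + D + T²)*T = T*(-6 + D + T²))
K(t) = 35 (K(t) = (½)*70 = 35)
((30 + 37)*E(-3, 5))/K(99) = ((30 + 37)*(5*(-6 - 3 + 5²)))/35 = (67*(5*(-6 - 3 + 25)))*(1/35) = (67*(5*16))*(1/35) = (67*80)*(1/35) = 5360*(1/35) = 1072/7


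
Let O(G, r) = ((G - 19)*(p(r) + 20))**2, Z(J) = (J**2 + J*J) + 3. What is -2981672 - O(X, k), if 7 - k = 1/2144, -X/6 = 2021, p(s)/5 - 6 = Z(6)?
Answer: -26642375622297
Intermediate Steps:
Z(J) = 3 + 2*J**2 (Z(J) = (J**2 + J**2) + 3 = 2*J**2 + 3 = 3 + 2*J**2)
p(s) = 405 (p(s) = 30 + 5*(3 + 2*6**2) = 30 + 5*(3 + 2*36) = 30 + 5*(3 + 72) = 30 + 5*75 = 30 + 375 = 405)
X = -12126 (X = -6*2021 = -12126)
k = 15007/2144 (k = 7 - 1/2144 = 15007/2144 ≈ 6.9995)
O(G, r) = (-8075 + 425*G)**2 (O(G, r) = ((G - 19)*(405 + 20))**2 = ((-19 + G)*425)**2 = (-8075 + 425*G)**2)
-2981672 - O(X, k) = -2981672 - 180625*(-19 - 12126)**2 = -2981672 - 180625*(-12145)**2 = -2981672 - 180625*147501025 = -2981672 - 1*26642372640625 = -2981672 - 26642372640625 = -26642375622297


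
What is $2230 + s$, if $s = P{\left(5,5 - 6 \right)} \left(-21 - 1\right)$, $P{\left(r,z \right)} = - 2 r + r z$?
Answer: $2560$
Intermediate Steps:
$s = 330$ ($s = 5 \left(-2 + \left(5 - 6\right)\right) \left(-21 - 1\right) = 5 \left(-2 + \left(5 - 6\right)\right) \left(-22\right) = 5 \left(-2 - 1\right) \left(-22\right) = 5 \left(-3\right) \left(-22\right) = \left(-15\right) \left(-22\right) = 330$)
$2230 + s = 2230 + 330 = 2560$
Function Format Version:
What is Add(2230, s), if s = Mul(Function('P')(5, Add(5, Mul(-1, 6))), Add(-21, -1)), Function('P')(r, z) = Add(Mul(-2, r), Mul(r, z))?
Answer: 2560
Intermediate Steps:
s = 330 (s = Mul(Mul(5, Add(-2, Add(5, Mul(-1, 6)))), Add(-21, -1)) = Mul(Mul(5, Add(-2, Add(5, -6))), -22) = Mul(Mul(5, Add(-2, -1)), -22) = Mul(Mul(5, -3), -22) = Mul(-15, -22) = 330)
Add(2230, s) = Add(2230, 330) = 2560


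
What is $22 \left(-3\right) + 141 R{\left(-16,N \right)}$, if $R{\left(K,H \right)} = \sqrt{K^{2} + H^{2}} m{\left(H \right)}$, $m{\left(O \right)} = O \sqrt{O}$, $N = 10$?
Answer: $-66 + 2820 \sqrt{890} \approx 84063.0$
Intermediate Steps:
$m{\left(O \right)} = O^{\frac{3}{2}}$
$R{\left(K,H \right)} = H^{\frac{3}{2}} \sqrt{H^{2} + K^{2}}$ ($R{\left(K,H \right)} = \sqrt{K^{2} + H^{2}} H^{\frac{3}{2}} = \sqrt{H^{2} + K^{2}} H^{\frac{3}{2}} = H^{\frac{3}{2}} \sqrt{H^{2} + K^{2}}$)
$22 \left(-3\right) + 141 R{\left(-16,N \right)} = 22 \left(-3\right) + 141 \cdot 10^{\frac{3}{2}} \sqrt{10^{2} + \left(-16\right)^{2}} = -66 + 141 \cdot 10 \sqrt{10} \sqrt{100 + 256} = -66 + 141 \cdot 10 \sqrt{10} \sqrt{356} = -66 + 141 \cdot 10 \sqrt{10} \cdot 2 \sqrt{89} = -66 + 141 \cdot 20 \sqrt{890} = -66 + 2820 \sqrt{890}$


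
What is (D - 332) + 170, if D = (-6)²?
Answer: -126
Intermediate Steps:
D = 36
(D - 332) + 170 = (36 - 332) + 170 = -296 + 170 = -126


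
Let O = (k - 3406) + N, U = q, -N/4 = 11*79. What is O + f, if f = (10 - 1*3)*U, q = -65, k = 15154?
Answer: 7817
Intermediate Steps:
N = -3476 (N = -44*79 = -4*869 = -3476)
U = -65
f = -455 (f = (10 - 1*3)*(-65) = (10 - 3)*(-65) = 7*(-65) = -455)
O = 8272 (O = (15154 - 3406) - 3476 = 11748 - 3476 = 8272)
O + f = 8272 - 455 = 7817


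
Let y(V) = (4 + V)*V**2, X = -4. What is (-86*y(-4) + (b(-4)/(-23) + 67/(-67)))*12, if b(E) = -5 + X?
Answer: -168/23 ≈ -7.3043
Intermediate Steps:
b(E) = -9 (b(E) = -5 - 4 = -9)
y(V) = V**2*(4 + V)
(-86*y(-4) + (b(-4)/(-23) + 67/(-67)))*12 = (-86*(-4)**2*(4 - 4) + (-9/(-23) + 67/(-67)))*12 = (-1376*0 + (-9*(-1/23) + 67*(-1/67)))*12 = (-86*0 + (9/23 - 1))*12 = (0 - 14/23)*12 = -14/23*12 = -168/23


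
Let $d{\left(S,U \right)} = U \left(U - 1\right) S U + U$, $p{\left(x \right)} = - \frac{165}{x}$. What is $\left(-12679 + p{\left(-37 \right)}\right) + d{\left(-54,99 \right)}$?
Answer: $- \frac{1919540299}{37} \approx -5.1879 \cdot 10^{7}$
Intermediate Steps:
$d{\left(S,U \right)} = U + S U^{2} \left(-1 + U\right)$ ($d{\left(S,U \right)} = U \left(-1 + U\right) S U + U = S U \left(-1 + U\right) U + U = S U^{2} \left(-1 + U\right) + U = U + S U^{2} \left(-1 + U\right)$)
$\left(-12679 + p{\left(-37 \right)}\right) + d{\left(-54,99 \right)} = \left(-12679 - \frac{165}{-37}\right) + 99 \left(1 - 54 \cdot 99^{2} - \left(-54\right) 99\right) = \left(-12679 - - \frac{165}{37}\right) + 99 \left(1 - 529254 + 5346\right) = \left(-12679 + \frac{165}{37}\right) + 99 \left(1 - 529254 + 5346\right) = - \frac{468958}{37} + 99 \left(-523907\right) = - \frac{468958}{37} - 51866793 = - \frac{1919540299}{37}$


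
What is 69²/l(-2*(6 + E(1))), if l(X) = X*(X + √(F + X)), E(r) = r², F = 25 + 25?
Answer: 4761/112 ≈ 42.509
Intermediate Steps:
F = 50
l(X) = X*(X + √(50 + X))
69²/l(-2*(6 + E(1))) = 69²/(((-2*(6 + 1²))*(-2*(6 + 1²) + √(50 - 2*(6 + 1²))))) = 4761/(((-2*(6 + 1))*(-2*(6 + 1) + √(50 - 2*(6 + 1))))) = 4761/(((-2*7)*(-2*7 + √(50 - 2*7)))) = 4761/((-14*(-14 + √(50 - 14)))) = 4761/((-14*(-14 + √36))) = 4761/((-14*(-14 + 6))) = 4761/((-14*(-8))) = 4761/112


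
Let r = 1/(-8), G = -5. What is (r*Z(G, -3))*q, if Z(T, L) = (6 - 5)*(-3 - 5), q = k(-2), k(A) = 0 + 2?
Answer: 2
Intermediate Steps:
k(A) = 2
q = 2
Z(T, L) = -8 (Z(T, L) = 1*(-8) = -8)
r = -⅛ ≈ -0.12500
(r*Z(G, -3))*q = -⅛*(-8)*2 = 1*2 = 2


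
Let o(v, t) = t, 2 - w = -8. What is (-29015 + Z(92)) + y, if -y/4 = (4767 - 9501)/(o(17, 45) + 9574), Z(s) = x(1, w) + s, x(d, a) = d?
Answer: -278181782/9619 ≈ -28920.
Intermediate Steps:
w = 10 (w = 2 - 1*(-8) = 2 + 8 = 10)
Z(s) = 1 + s
y = 18936/9619 (y = -4*(4767 - 9501)/(45 + 9574) = -(-18936)/9619 = -4*(-4734/9619) = 18936/9619 ≈ 1.9686)
(-29015 + Z(92)) + y = (-29015 + (1 + 92)) + 18936/9619 = (-29015 + 93) + 18936/9619 = -28922 + 18936/9619 = -278181782/9619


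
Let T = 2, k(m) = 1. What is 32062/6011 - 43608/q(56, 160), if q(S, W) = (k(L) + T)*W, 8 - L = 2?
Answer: -10280747/120220 ≈ -85.516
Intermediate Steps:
L = 6 (L = 8 - 1*2 = 8 - 2 = 6)
q(S, W) = 3*W (q(S, W) = (1 + 2)*W = 3*W)
32062/6011 - 43608/q(56, 160) = 32062/6011 - 43608/(3*160) = 32062*(1/6011) - 43608/480 = 32062/6011 - 43608*1/480 = 32062/6011 - 1817/20 = -10280747/120220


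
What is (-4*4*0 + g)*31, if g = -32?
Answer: -992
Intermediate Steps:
(-4*4*0 + g)*31 = (-4*4*0 - 32)*31 = (-16*0 - 32)*31 = (0 - 32)*31 = -32*31 = -992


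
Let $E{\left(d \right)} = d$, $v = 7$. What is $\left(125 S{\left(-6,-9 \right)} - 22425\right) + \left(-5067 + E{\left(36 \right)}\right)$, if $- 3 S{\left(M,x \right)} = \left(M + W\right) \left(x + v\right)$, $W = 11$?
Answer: $- \frac{81118}{3} \approx -27039.0$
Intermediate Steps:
$S{\left(M,x \right)} = - \frac{\left(7 + x\right) \left(11 + M\right)}{3}$ ($S{\left(M,x \right)} = - \frac{\left(M + 11\right) \left(x + 7\right)}{3} = - \frac{\left(11 + M\right) \left(7 + x\right)}{3} = - \frac{\left(7 + x\right) \left(11 + M\right)}{3}$)
$\left(125 S{\left(-6,-9 \right)} - 22425\right) + \left(-5067 + E{\left(36 \right)}\right) = \left(125 \left(- \frac{77}{3} - -33 - -14 - \left(-2\right) \left(-9\right)\right) - 22425\right) + \left(-5067 + 36\right) = \left(125 \left(- \frac{77}{3} + 33 + 14 - 18\right) - 22425\right) - 5031 = \left(125 \cdot \frac{10}{3} - 22425\right) - 5031 = \left(\frac{1250}{3} - 22425\right) - 5031 = - \frac{66025}{3} - 5031 = - \frac{81118}{3}$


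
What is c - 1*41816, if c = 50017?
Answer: 8201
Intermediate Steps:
c - 1*41816 = 50017 - 1*41816 = 50017 - 41816 = 8201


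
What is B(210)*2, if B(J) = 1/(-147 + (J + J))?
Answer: 2/273 ≈ 0.0073260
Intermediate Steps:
B(J) = 1/(-147 + 2*J)
B(210)*2 = 2/(-147 + 2*210) = 2/(-147 + 420) = 2/273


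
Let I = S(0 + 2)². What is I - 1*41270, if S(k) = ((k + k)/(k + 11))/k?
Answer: -6974626/169 ≈ -41270.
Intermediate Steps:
S(k) = 2/(11 + k) (S(k) = ((2*k)/(11 + k))/k = (2*k/(11 + k))/k = 2/(11 + k))
I = 4/169 (I = (2/(11 + (0 + 2)))² = (2/(11 + 2))² = (2/13)² = 4/169 ≈ 0.023669)
I - 1*41270 = 4/169 - 1*41270 = 4/169 - 41270 = -6974626/169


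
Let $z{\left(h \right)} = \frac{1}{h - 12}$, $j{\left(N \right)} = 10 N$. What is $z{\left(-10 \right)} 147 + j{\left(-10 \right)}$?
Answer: $- \frac{2347}{22} \approx -106.68$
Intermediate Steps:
$z{\left(h \right)} = \frac{1}{-12 + h}$
$z{\left(-10 \right)} 147 + j{\left(-10 \right)} = \frac{1}{-12 - 10} \cdot 147 + 10 \left(-10\right) = \frac{1}{-22} \cdot 147 - 100 = \left(- \frac{1}{22}\right) 147 - 100 = - \frac{147}{22} - 100 = - \frac{2347}{22}$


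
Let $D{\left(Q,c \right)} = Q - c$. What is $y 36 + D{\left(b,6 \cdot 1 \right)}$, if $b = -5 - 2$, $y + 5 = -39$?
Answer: $-1597$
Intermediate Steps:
$y = -44$ ($y = -5 - 39 = -44$)
$b = -7$
$y 36 + D{\left(b,6 \cdot 1 \right)} = \left(-44\right) 36 - \left(7 + 6 \cdot 1\right) = -1584 - 13 = -1597$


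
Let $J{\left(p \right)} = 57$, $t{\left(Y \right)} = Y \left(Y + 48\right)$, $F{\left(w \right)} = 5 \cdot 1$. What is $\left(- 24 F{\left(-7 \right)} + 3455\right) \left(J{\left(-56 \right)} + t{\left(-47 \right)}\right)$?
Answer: $33350$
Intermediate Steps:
$F{\left(w \right)} = 5$
$t{\left(Y \right)} = Y \left(48 + Y\right)$
$\left(- 24 F{\left(-7 \right)} + 3455\right) \left(J{\left(-56 \right)} + t{\left(-47 \right)}\right) = \left(\left(-24\right) 5 + 3455\right) \left(57 - 47 \left(48 - 47\right)\right) = \left(-120 + 3455\right) \left(57 - 47\right) = 3335 \left(57 - 47\right) = 3335 \cdot 10 = 33350$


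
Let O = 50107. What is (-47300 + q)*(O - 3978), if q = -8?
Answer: -2182270732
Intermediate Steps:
(-47300 + q)*(O - 3978) = (-47300 - 8)*(50107 - 3978) = -47308*46129 = -2182270732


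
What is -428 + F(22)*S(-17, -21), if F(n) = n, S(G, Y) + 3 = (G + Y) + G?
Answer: -1704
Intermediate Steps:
S(G, Y) = -3 + Y + 2*G (S(G, Y) = -3 + ((G + Y) + G) = -3 + (Y + 2*G) = -3 + Y + 2*G)
-428 + F(22)*S(-17, -21) = -428 + 22*(-3 - 21 + 2*(-17)) = -428 + 22*(-3 - 21 - 34) = -428 + 22*(-58) = -428 - 1276 = -1704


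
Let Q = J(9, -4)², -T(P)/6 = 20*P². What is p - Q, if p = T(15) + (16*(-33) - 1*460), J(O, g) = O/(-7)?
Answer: -1371493/49 ≈ -27990.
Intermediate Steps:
T(P) = -120*P²
J(O, g) = -O/7 (J(O, g) = O*(-⅐) = -O/7)
p = -27988 (p = -120*15² + (16*(-33) - 1*460) = -120*225 + (-528 - 460) = -27000 - 988 = -27988)
Q = 81/49 (Q = (-⅐*9)² = (-9/7)² = 81/49 ≈ 1.6531)
p - Q = -27988 - 1*81/49 = -27988 - 81/49 = -1371493/49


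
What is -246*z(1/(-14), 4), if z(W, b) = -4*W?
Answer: -492/7 ≈ -70.286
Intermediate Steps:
-246*z(1/(-14), 4) = -(-984)/(-14) = -(-984)*(-1)/14 = -246*2/7 = -492/7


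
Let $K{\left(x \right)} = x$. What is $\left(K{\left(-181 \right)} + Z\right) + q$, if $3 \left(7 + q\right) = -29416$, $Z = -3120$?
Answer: $- \frac{39340}{3} \approx -13113.0$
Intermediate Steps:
$q = - \frac{29437}{3}$ ($q = -7 + \frac{1}{3} \left(-29416\right) = -7 - \frac{29416}{3} = - \frac{29437}{3} \approx -9812.3$)
$\left(K{\left(-181 \right)} + Z\right) + q = \left(-181 - 3120\right) - \frac{29437}{3} = -3301 - \frac{29437}{3} = - \frac{39340}{3}$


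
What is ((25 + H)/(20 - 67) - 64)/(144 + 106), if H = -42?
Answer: -2991/11750 ≈ -0.25455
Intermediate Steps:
((25 + H)/(20 - 67) - 64)/(144 + 106) = ((25 - 42)/(20 - 67) - 64)/(144 + 106) = (-17/(-47) - 64)/250 = (-17*(-1/47) - 64)*(1/250) = (17/47 - 64)*(1/250) = -2991/47*1/250 = -2991/11750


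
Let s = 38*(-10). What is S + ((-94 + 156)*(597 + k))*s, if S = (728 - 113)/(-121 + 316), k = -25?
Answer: -175192119/13 ≈ -1.3476e+7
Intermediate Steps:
S = 41/13 (S = 615/195 = 615*(1/195) = 41/13 ≈ 3.1538)
s = -380
S + ((-94 + 156)*(597 + k))*s = 41/13 + ((-94 + 156)*(597 - 25))*(-380) = 41/13 + (62*572)*(-380) = 41/13 + 35464*(-380) = 41/13 - 13476320 = -175192119/13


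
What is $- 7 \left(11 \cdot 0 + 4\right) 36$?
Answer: $-1008$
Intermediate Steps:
$- 7 \left(11 \cdot 0 + 4\right) 36 = - 7 \left(0 + 4\right) 36 = \left(-7\right) 4 \cdot 36 = \left(-28\right) 36 = -1008$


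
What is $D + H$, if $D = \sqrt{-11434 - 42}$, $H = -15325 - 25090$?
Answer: $-40415 + 2 i \sqrt{2869} \approx -40415.0 + 107.13 i$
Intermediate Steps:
$H = -40415$ ($H = -15325 - 25090 = -40415$)
$D = 2 i \sqrt{2869}$ ($D = \sqrt{-11434 + \left(-9694 + 9652\right)} = \sqrt{-11434 - 42} = \sqrt{-11476} = 2 i \sqrt{2869} \approx 107.13 i$)
$D + H = 2 i \sqrt{2869} - 40415 = -40415 + 2 i \sqrt{2869}$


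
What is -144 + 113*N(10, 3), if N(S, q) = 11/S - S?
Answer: -11497/10 ≈ -1149.7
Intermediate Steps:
N(S, q) = -S + 11/S
-144 + 113*N(10, 3) = -144 + 113*(-1*10 + 11/10) = -144 + 113*(-10 + 11*(1/10)) = -144 + 113*(-10 + 11/10) = -144 + 113*(-89/10) = -144 - 10057/10 = -11497/10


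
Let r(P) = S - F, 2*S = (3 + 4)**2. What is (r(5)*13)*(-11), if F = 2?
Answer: -6435/2 ≈ -3217.5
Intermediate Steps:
S = 49/2 (S = (3 + 4)**2/2 = (1/2)*7**2 = (1/2)*49 = 49/2 ≈ 24.500)
r(P) = 45/2 (r(P) = 49/2 - 1*2 = 49/2 - 2 = 45/2)
(r(5)*13)*(-11) = ((45/2)*13)*(-11) = (585/2)*(-11) = -6435/2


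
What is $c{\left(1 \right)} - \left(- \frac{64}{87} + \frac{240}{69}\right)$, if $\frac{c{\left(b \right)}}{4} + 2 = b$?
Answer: $- \frac{13492}{2001} \approx -6.7426$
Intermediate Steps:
$c{\left(b \right)} = -8 + 4 b$
$c{\left(1 \right)} - \left(- \frac{64}{87} + \frac{240}{69}\right) = \left(-8 + 4 \cdot 1\right) - \left(- \frac{64}{87} + \frac{240}{69}\right) = \left(-8 + 4\right) - \left(\left(-64\right) \frac{1}{87} + 240 \cdot \frac{1}{69}\right) = -4 - \left(- \frac{64}{87} + \frac{80}{23}\right) = -4 - \frac{5488}{2001} = - \frac{13492}{2001}$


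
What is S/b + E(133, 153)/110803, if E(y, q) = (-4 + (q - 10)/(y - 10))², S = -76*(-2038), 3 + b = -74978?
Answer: -259635598302475/125693543591847 ≈ -2.0656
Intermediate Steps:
b = -74981 (b = -3 - 74978 = -74981)
S = 154888
E(y, q) = (-4 + (-10 + q)/(-10 + y))²
S/b + E(133, 153)/110803 = 154888/(-74981) + ((30 + 153 - 4*133)²/(-10 + 133)²)/110803 = 154888*(-1/74981) + ((30 + 153 - 532)²/123²)*(1/110803) = -154888/74981 + ((1/15129)*(-349)²)*(1/110803) = -154888/74981 + ((1/15129)*121801)*(1/110803) = -154888/74981 + (121801/15129)*(1/110803) = -154888/74981 + 121801/1676338587 = -259635598302475/125693543591847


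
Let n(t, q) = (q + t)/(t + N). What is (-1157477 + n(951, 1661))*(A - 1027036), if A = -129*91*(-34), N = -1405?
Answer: 164982464007350/227 ≈ 7.2680e+11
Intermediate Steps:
n(t, q) = (q + t)/(-1405 + t) (n(t, q) = (q + t)/(t - 1405) = (q + t)/(-1405 + t))
A = 399126 (A = -11739*(-34) = 399126)
(-1157477 + n(951, 1661))*(A - 1027036) = (-1157477 + (1661 + 951)/(-1405 + 951))*(399126 - 1027036) = (-1157477 + 2612/(-454))*(-627910) = (-1157477 - 1/454*2612)*(-627910) = (-1157477 - 1306/227)*(-627910) = -262748585/227*(-627910) = 164982464007350/227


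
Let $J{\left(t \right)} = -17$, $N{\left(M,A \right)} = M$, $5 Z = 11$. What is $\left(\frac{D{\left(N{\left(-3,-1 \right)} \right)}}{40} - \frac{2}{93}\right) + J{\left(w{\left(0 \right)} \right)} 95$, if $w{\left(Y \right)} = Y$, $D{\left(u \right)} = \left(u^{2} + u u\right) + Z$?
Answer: $- \frac{30030007}{18600} \approx -1614.5$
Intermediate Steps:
$Z = \frac{11}{5}$ ($Z = \frac{1}{5} \cdot 11 = \frac{11}{5} \approx 2.2$)
$D{\left(u \right)} = \frac{11}{5} + 2 u^{2}$ ($D{\left(u \right)} = \left(u^{2} + u u\right) + \frac{11}{5} = \left(u^{2} + u^{2}\right) + \frac{11}{5} = 2 u^{2} + \frac{11}{5} = \frac{11}{5} + 2 u^{2}$)
$\left(\frac{D{\left(N{\left(-3,-1 \right)} \right)}}{40} - \frac{2}{93}\right) + J{\left(w{\left(0 \right)} \right)} 95 = \left(\frac{\frac{11}{5} + 2 \left(-3\right)^{2}}{40} - \frac{2}{93}\right) - 1615 = \left(\left(\frac{11}{5} + 2 \cdot 9\right) \frac{1}{40} - \frac{2}{93}\right) - 1615 = \left(\left(\frac{11}{5} + 18\right) \frac{1}{40} - \frac{2}{93}\right) - 1615 = \left(\frac{101}{5} \cdot \frac{1}{40} - \frac{2}{93}\right) - 1615 = \left(\frac{101}{200} - \frac{2}{93}\right) - 1615 = \frac{8993}{18600} - 1615 = - \frac{30030007}{18600}$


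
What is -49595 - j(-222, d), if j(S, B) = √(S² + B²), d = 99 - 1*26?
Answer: -49595 - √54613 ≈ -49829.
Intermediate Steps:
d = 73 (d = 99 - 26 = 73)
j(S, B) = √(B² + S²)
-49595 - j(-222, d) = -49595 - √(73² + (-222)²) = -49595 - √(5329 + 49284) = -49595 - √54613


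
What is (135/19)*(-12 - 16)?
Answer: -3780/19 ≈ -198.95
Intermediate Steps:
(135/19)*(-12 - 16) = (135*(1/19))*(-28) = (135/19)*(-28) = -3780/19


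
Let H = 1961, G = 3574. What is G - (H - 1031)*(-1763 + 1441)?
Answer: 303034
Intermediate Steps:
G - (H - 1031)*(-1763 + 1441) = 3574 - (1961 - 1031)*(-1763 + 1441) = 3574 - 930*(-322) = 3574 - 1*(-299460) = 3574 + 299460 = 303034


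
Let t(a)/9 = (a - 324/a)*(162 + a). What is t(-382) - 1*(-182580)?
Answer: 179016780/191 ≈ 9.3726e+5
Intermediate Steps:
t(a) = 9*(162 + a)*(a - 324/a) (t(a) = 9*((a - 324/a)*(162 + a)) = 9*((162 + a)*(a - 324/a)) = 9*(162 + a)*(a - 324/a))
t(-382) - 1*(-182580) = (-2916 - 472392/(-382) + 9*(-382)² + 1458*(-382)) - 1*(-182580) = (-2916 - 472392*(-1/382) + 9*145924 - 556956) + 182580 = (-2916 + 236196/191 + 1313316 - 556956) + 182580 = 144144000/191 + 182580 = 179016780/191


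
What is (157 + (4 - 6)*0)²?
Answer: 24649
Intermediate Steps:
(157 + (4 - 6)*0)² = (157 - 2*0)² = (157 + 0)² = 157² = 24649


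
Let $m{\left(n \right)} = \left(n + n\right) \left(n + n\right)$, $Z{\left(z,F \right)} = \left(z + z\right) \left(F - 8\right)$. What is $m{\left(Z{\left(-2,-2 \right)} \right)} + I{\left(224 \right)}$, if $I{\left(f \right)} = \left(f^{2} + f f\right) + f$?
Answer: $106976$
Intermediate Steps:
$Z{\left(z,F \right)} = 2 z \left(-8 + F\right)$
$I{\left(f \right)} = f + 2 f^{2}$ ($I{\left(f \right)} = \left(f^{2} + f^{2}\right) + f = 2 f^{2} + f = f + 2 f^{2}$)
$m{\left(n \right)} = 4 n^{2}$ ($m{\left(n \right)} = 2 n 2 n = 4 n^{2}$)
$m{\left(Z{\left(-2,-2 \right)} \right)} + I{\left(224 \right)} = 4 \left(2 \left(-2\right) \left(-8 - 2\right)\right)^{2} + 224 \left(1 + 2 \cdot 224\right) = 4 \left(2 \left(-2\right) \left(-10\right)\right)^{2} + 224 \left(1 + 448\right) = 4 \cdot 40^{2} + 224 \cdot 449 = 4 \cdot 1600 + 100576 = 6400 + 100576 = 106976$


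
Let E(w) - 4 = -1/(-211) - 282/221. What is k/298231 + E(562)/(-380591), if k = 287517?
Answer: 300154335102472/311341566691103 ≈ 0.96407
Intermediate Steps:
E(w) = 127243/46631 (E(w) = 4 + (-1/(-211) - 282/221) = 4 + (-1*(-1/211) - 282*1/221) = 4 + (1/211 - 282/221) = 4 - 59281/46631 = 127243/46631)
k/298231 + E(562)/(-380591) = 287517/298231 + (127243/46631)/(-380591) = 287517*(1/298231) + (127243/46631)*(-1/380591) = 287517/298231 - 127243/17747338921 = 300154335102472/311341566691103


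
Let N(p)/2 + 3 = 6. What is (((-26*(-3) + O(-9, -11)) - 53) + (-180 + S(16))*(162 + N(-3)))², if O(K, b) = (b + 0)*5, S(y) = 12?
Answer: 798288516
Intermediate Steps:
O(K, b) = 5*b (O(K, b) = b*5 = 5*b)
N(p) = 6 (N(p) = -6 + 2*6 = -6 + 12 = 6)
(((-26*(-3) + O(-9, -11)) - 53) + (-180 + S(16))*(162 + N(-3)))² = (((-26*(-3) + 5*(-11)) - 53) + (-180 + 12)*(162 + 6))² = (((78 - 55) - 53) - 168*168)² = ((23 - 53) - 28224)² = (-30 - 28224)² = (-28254)² = 798288516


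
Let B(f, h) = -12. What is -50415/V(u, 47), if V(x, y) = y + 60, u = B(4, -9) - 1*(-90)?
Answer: -50415/107 ≈ -471.17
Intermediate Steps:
u = 78 (u = -12 - 1*(-90) = -12 + 90 = 78)
V(x, y) = 60 + y
-50415/V(u, 47) = -50415/(60 + 47) = -50415/107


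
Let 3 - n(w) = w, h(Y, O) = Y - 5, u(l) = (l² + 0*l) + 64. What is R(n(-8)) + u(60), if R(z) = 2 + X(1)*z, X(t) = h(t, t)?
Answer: 3622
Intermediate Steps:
u(l) = 64 + l² (u(l) = (l² + 0) + 64 = l² + 64 = 64 + l²)
h(Y, O) = -5 + Y
X(t) = -5 + t
n(w) = 3 - w
R(z) = 2 - 4*z (R(z) = 2 + (-5 + 1)*z = 2 - 4*z)
R(n(-8)) + u(60) = (2 - 4*(3 - 1*(-8))) + (64 + 60²) = (2 - 4*(3 + 8)) + (64 + 3600) = (2 - 4*11) + 3664 = (2 - 44) + 3664 = -42 + 3664 = 3622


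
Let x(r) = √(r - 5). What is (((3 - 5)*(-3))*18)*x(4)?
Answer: 108*I ≈ 108.0*I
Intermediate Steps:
x(r) = √(-5 + r)
(((3 - 5)*(-3))*18)*x(4) = (((3 - 5)*(-3))*18)*√(-5 + 4) = (-2*(-3)*18)*√(-1) = (6*18)*I = 108*I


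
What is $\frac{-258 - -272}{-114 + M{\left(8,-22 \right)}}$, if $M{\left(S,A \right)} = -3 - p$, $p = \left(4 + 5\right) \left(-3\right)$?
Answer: $- \frac{7}{45} \approx -0.15556$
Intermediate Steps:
$p = -27$ ($p = 9 \left(-3\right) = -27$)
$M{\left(S,A \right)} = 24$ ($M{\left(S,A \right)} = -3 - -27 = -3 + 27 = 24$)
$\frac{-258 - -272}{-114 + M{\left(8,-22 \right)}} = \frac{-258 - -272}{-114 + 24} = \frac{-258 + 272}{-90} = 14 \left(- \frac{1}{90}\right) = - \frac{7}{45}$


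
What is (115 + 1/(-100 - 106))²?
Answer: 561168721/42436 ≈ 13224.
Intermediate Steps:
(115 + 1/(-100 - 106))² = (115 + 1/(-206))² = (115 - 1/206)² = (23689/206)² = 561168721/42436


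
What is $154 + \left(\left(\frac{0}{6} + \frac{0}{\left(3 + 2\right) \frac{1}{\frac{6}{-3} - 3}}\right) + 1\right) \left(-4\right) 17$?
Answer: $86$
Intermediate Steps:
$154 + \left(\left(\frac{0}{6} + \frac{0}{\left(3 + 2\right) \frac{1}{\frac{6}{-3} - 3}}\right) + 1\right) \left(-4\right) 17 = 154 + \left(\left(0 \cdot \frac{1}{6} + \frac{0}{5 \frac{1}{6 \left(- \frac{1}{3}\right) - 3}}\right) + 1\right) \left(-4\right) 17 = 154 + \left(\left(0 + \frac{0}{5 \frac{1}{-2 - 3}}\right) + 1\right) \left(-4\right) 17 = 154 + \left(\left(0 + \frac{0}{5 \frac{1}{-5}}\right) + 1\right) \left(-4\right) 17 = 154 + \left(\left(0 + \frac{0}{5 \left(- \frac{1}{5}\right)}\right) + 1\right) \left(-4\right) 17 = 154 + \left(\left(0 + \frac{0}{-1}\right) + 1\right) \left(-4\right) 17 = 154 + \left(\left(0 + 0 \left(-1\right)\right) + 1\right) \left(-4\right) 17 = 154 + \left(\left(0 + 0\right) + 1\right) \left(-4\right) 17 = 154 + \left(0 + 1\right) \left(-4\right) 17 = 154 + 1 \left(-4\right) 17 = 154 - 68 = 86$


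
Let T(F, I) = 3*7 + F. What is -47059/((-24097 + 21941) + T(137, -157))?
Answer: 47059/1998 ≈ 23.553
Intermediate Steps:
T(F, I) = 21 + F
-47059/((-24097 + 21941) + T(137, -157)) = -47059/((-24097 + 21941) + (21 + 137)) = -47059/(-2156 + 158) = -47059/(-1998) = -47059*(-1/1998) = 47059/1998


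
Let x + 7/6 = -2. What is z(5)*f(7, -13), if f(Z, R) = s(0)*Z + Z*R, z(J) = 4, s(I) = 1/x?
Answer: -7084/19 ≈ -372.84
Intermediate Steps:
x = -19/6 (x = -7/6 - 2 = -19/6 ≈ -3.1667)
s(I) = -6/19 (s(I) = 1/(-19/6) = -6/19)
f(Z, R) = -6*Z/19 + R*Z (f(Z, R) = -6*Z/19 + Z*R = -6*Z/19 + R*Z)
z(5)*f(7, -13) = 4*((1/19)*7*(-6 + 19*(-13))) = 4*((1/19)*7*(-6 - 247)) = 4*((1/19)*7*(-253)) = 4*(-1771/19) = -7084/19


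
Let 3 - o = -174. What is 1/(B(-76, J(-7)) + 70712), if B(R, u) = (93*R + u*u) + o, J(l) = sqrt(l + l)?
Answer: 1/63807 ≈ 1.5672e-5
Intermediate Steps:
o = 177 (o = 3 - 1*(-174) = 3 + 174 = 177)
J(l) = sqrt(2)*sqrt(l) (J(l) = sqrt(2*l) = sqrt(2)*sqrt(l))
B(R, u) = 177 + u**2 + 93*R (B(R, u) = (93*R + u*u) + 177 = (93*R + u**2) + 177 = (u**2 + 93*R) + 177 = 177 + u**2 + 93*R)
1/(B(-76, J(-7)) + 70712) = 1/((177 + (sqrt(2)*sqrt(-7))**2 + 93*(-76)) + 70712) = 1/((177 + (sqrt(2)*(I*sqrt(7)))**2 - 7068) + 70712) = 1/((177 + (I*sqrt(14))**2 - 7068) + 70712) = 1/((177 - 14 - 7068) + 70712) = 1/(-6905 + 70712) = 1/63807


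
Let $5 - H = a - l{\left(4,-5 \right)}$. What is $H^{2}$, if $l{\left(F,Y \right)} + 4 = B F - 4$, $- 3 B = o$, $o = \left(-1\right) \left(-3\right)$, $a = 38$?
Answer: $2025$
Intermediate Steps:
$o = 3$
$B = -1$ ($B = \left(- \frac{1}{3}\right) 3 = -1$)
$l{\left(F,Y \right)} = -8 - F$ ($l{\left(F,Y \right)} = -4 - \left(4 + F\right) = -8 - F$)
$H = -45$ ($H = 5 - \left(38 - \left(-8 - 4\right)\right) = 5 - \left(38 - -12\right) = 5 - \left(38 + 12\right) = 5 - 50 = -45$)
$H^{2} = \left(-45\right)^{2} = 2025$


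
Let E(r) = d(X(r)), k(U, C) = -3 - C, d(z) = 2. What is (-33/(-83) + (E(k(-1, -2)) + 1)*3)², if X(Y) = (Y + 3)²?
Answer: 608400/6889 ≈ 88.315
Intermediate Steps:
X(Y) = (3 + Y)²
E(r) = 2
(-33/(-83) + (E(k(-1, -2)) + 1)*3)² = (-33/(-83) + (2 + 1)*3)² = (-33*(-1/83) + 3*3)² = (33/83 + 9)² = (780/83)² = 608400/6889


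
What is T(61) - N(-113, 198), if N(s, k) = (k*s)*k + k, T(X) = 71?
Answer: 4429925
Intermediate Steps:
N(s, k) = k + s*k² (N(s, k) = s*k² + k = k + s*k²)
T(61) - N(-113, 198) = 71 - 198*(1 + 198*(-113)) = 71 - 198*(1 - 22374) = 71 - 198*(-22373) = 71 - 1*(-4429854) = 71 + 4429854 = 4429925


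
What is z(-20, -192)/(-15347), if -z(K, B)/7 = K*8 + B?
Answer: -2464/15347 ≈ -0.16055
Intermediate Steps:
z(K, B) = -56*K - 7*B (z(K, B) = -7*(K*8 + B) = -7*(8*K + B) = -7*(B + 8*K) = -56*K - 7*B)
z(-20, -192)/(-15347) = (-56*(-20) - 7*(-192))/(-15347) = (1120 + 1344)*(-1/15347) = 2464*(-1/15347) = -2464/15347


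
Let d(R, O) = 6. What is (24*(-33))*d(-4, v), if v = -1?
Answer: -4752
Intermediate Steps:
(24*(-33))*d(-4, v) = (24*(-33))*6 = -792*6 = -4752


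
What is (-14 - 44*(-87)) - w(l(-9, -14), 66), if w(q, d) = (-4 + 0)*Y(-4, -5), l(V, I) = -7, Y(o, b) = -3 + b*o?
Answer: 3882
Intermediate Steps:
w(q, d) = -68 (w(q, d) = (-4 + 0)*(-3 - 5*(-4)) = -4*(-3 + 20) = -4*17 = -68)
(-14 - 44*(-87)) - w(l(-9, -14), 66) = (-14 - 44*(-87)) - 1*(-68) = (-14 + 3828) + 68 = 3814 + 68 = 3882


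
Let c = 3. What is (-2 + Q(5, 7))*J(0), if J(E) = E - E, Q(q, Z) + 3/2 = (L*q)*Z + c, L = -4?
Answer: 0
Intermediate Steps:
Q(q, Z) = 3/2 - 4*Z*q (Q(q, Z) = -3/2 + ((-4*q)*Z + 3) = -3/2 + (-4*Z*q + 3) = -3/2 + (3 - 4*Z*q) = 3/2 - 4*Z*q)
J(E) = 0
(-2 + Q(5, 7))*J(0) = (-2 + (3/2 - 4*7*5))*0 = (-2 + (3/2 - 140))*0 = (-2 - 277/2)*0 = -281/2*0 = 0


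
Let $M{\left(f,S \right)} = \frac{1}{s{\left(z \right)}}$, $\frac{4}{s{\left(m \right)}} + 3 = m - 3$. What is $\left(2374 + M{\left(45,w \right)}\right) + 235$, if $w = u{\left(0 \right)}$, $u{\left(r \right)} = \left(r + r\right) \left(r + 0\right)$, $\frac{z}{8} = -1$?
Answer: $\frac{5211}{2} \approx 2605.5$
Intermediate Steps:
$z = -8$ ($z = 8 \left(-1\right) = -8$)
$s{\left(m \right)} = \frac{4}{-6 + m}$ ($s{\left(m \right)} = \frac{4}{-3 + \left(m - 3\right)} = \frac{4}{-3 + \left(-3 + m\right)} = \frac{4}{-6 + m}$)
$u{\left(r \right)} = 2 r^{2}$ ($u{\left(r \right)} = 2 r r = 2 r^{2}$)
$w = 0$ ($w = 2 \cdot 0^{2} = 2 \cdot 0 = 0$)
$M{\left(f,S \right)} = - \frac{7}{2}$ ($M{\left(f,S \right)} = \frac{1}{4 \frac{1}{-6 - 8}} = \frac{1}{4 \frac{1}{-14}} = \frac{1}{4 \left(- \frac{1}{14}\right)} = \frac{1}{- \frac{2}{7}} = - \frac{7}{2}$)
$\left(2374 + M{\left(45,w \right)}\right) + 235 = \left(2374 - \frac{7}{2}\right) + 235 = \frac{4741}{2} + 235 = \frac{5211}{2}$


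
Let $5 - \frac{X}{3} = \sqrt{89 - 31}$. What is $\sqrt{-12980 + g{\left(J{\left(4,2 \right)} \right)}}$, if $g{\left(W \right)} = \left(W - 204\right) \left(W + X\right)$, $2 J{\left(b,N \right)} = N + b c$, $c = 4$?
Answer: $\sqrt{-17660 + 585 \sqrt{58}} \approx 114.91 i$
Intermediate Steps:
$J{\left(b,N \right)} = \frac{N}{2} + 2 b$ ($J{\left(b,N \right)} = \frac{N + b 4}{2} = \frac{N + 4 b}{2} = \frac{N}{2} + 2 b$)
$X = 15 - 3 \sqrt{58}$ ($X = 15 - 3 \sqrt{89 - 31} = 15 - 3 \sqrt{58} \approx -7.8473$)
$g{\left(W \right)} = \left(-204 + W\right) \left(15 + W - 3 \sqrt{58}\right)$ ($g{\left(W \right)} = \left(W - 204\right) \left(W + \left(15 - 3 \sqrt{58}\right)\right) = \left(-204 + W\right) \left(15 + W - 3 \sqrt{58}\right)$)
$\sqrt{-12980 + g{\left(J{\left(4,2 \right)} \right)}} = \sqrt{-12980 - \left(3060 - \left(\frac{1}{2} \cdot 2 + 2 \cdot 4\right)^{2} - 612 \sqrt{58} + 189 \left(\frac{1}{2} \cdot 2 + 2 \cdot 4\right) + 3 \left(\frac{1}{2} \cdot 2 + 2 \cdot 4\right) \sqrt{58}\right)} = \sqrt{-12980 - \left(3060 - \left(1 + 8\right)^{2} - 612 \sqrt{58} + 189 \left(1 + 8\right) + 3 \left(1 + 8\right) \sqrt{58}\right)} = \sqrt{-12980 - \left(4761 - 81 - 585 \sqrt{58}\right)} = \sqrt{-12980 - \left(4680 - 585 \sqrt{58}\right)} = \sqrt{-17660 + 585 \sqrt{58}}$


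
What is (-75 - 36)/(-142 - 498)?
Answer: 111/640 ≈ 0.17344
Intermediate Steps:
(-75 - 36)/(-142 - 498) = -111/(-640) = -111*(-1/640) = 111/640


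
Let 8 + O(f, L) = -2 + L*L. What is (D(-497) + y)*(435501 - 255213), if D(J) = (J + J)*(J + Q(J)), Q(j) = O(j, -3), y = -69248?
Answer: 76760140032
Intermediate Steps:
O(f, L) = -10 + L² (O(f, L) = -8 + (-2 + L*L) = -8 + (-2 + L²) = -10 + L²)
Q(j) = -1 (Q(j) = -10 + (-3)² = -10 + 9 = -1)
D(J) = 2*J*(-1 + J) (D(J) = (J + J)*(J - 1) = (2*J)*(-1 + J) = 2*J*(-1 + J))
(D(-497) + y)*(435501 - 255213) = (2*(-497)*(-1 - 497) - 69248)*(435501 - 255213) = (2*(-497)*(-498) - 69248)*180288 = (495012 - 69248)*180288 = 425764*180288 = 76760140032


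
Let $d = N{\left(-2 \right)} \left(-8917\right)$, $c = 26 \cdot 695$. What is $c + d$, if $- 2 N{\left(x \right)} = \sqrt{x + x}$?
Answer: $18070 + 8917 i \approx 18070.0 + 8917.0 i$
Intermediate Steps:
$N{\left(x \right)} = - \frac{\sqrt{2} \sqrt{x}}{2}$ ($N{\left(x \right)} = - \frac{\sqrt{x + x}}{2} = - \frac{\sqrt{2 x}}{2} = - \frac{\sqrt{2} \sqrt{x}}{2}$)
$c = 18070$
$d = 8917 i$ ($d = - \frac{\sqrt{2} \sqrt{-2}}{2} \left(-8917\right) = - \frac{\sqrt{2} i \sqrt{2}}{2} \left(-8917\right) = - i \left(-8917\right) = 8917 i \approx 8917.0 i$)
$c + d = 18070 + 8917 i$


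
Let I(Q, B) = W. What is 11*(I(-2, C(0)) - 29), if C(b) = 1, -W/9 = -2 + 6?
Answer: -715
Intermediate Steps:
W = -36 (W = -9*(-2 + 6) = -9*4 = -36)
I(Q, B) = -36
11*(I(-2, C(0)) - 29) = 11*(-36 - 29) = 11*(-65) = -715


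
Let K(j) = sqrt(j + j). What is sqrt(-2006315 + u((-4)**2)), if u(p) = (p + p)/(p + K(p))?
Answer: sqrt(-8025252 - 2006315*sqrt(2))/sqrt(4 + sqrt(2)) ≈ 1416.4*I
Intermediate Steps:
K(j) = sqrt(2)*sqrt(j) (K(j) = sqrt(2*j) = sqrt(2)*sqrt(j))
u(p) = 2*p/(p + sqrt(2)*sqrt(p)) (u(p) = (p + p)/(p + sqrt(2)*sqrt(p)) = (2*p)/(p + sqrt(2)*sqrt(p)) = 2*p/(p + sqrt(2)*sqrt(p)))
sqrt(-2006315 + u((-4)**2)) = sqrt(-2006315 + 2*(-4)**2/((-4)**2 + sqrt(2)*sqrt((-4)**2))) = sqrt(-2006315 + 2*16/(16 + sqrt(2)*sqrt(16))) = sqrt(-2006315 + 2*16/(16 + sqrt(2)*4)) = sqrt(-2006315 + 2*16/(16 + 4*sqrt(2))) = sqrt(-2006315 + 32/(16 + 4*sqrt(2)))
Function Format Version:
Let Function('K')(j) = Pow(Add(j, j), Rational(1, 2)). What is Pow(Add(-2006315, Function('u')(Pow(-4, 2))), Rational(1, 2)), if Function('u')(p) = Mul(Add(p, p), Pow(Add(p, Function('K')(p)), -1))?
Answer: Mul(Pow(Add(-8025252, Mul(-2006315, Pow(2, Rational(1, 2)))), Rational(1, 2)), Pow(Add(4, Pow(2, Rational(1, 2))), Rational(-1, 2))) ≈ Mul(1416.4, I)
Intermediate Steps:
Function('K')(j) = Mul(Pow(2, Rational(1, 2)), Pow(j, Rational(1, 2))) (Function('K')(j) = Pow(Mul(2, j), Rational(1, 2)) = Mul(Pow(2, Rational(1, 2)), Pow(j, Rational(1, 2))))
Function('u')(p) = Mul(2, p, Pow(Add(p, Mul(Pow(2, Rational(1, 2)), Pow(p, Rational(1, 2)))), -1)) (Function('u')(p) = Mul(Add(p, p), Pow(Add(p, Mul(Pow(2, Rational(1, 2)), Pow(p, Rational(1, 2)))), -1)) = Mul(Mul(2, p), Pow(Add(p, Mul(Pow(2, Rational(1, 2)), Pow(p, Rational(1, 2)))), -1)) = Mul(2, p, Pow(Add(p, Mul(Pow(2, Rational(1, 2)), Pow(p, Rational(1, 2)))), -1)))
Pow(Add(-2006315, Function('u')(Pow(-4, 2))), Rational(1, 2)) = Pow(Add(-2006315, Mul(2, Pow(-4, 2), Pow(Add(Pow(-4, 2), Mul(Pow(2, Rational(1, 2)), Pow(Pow(-4, 2), Rational(1, 2)))), -1))), Rational(1, 2)) = Pow(Add(-2006315, Mul(2, 16, Pow(Add(16, Mul(Pow(2, Rational(1, 2)), Pow(16, Rational(1, 2)))), -1))), Rational(1, 2)) = Pow(Add(-2006315, Mul(2, 16, Pow(Add(16, Mul(Pow(2, Rational(1, 2)), 4)), -1))), Rational(1, 2)) = Pow(Add(-2006315, Mul(2, 16, Pow(Add(16, Mul(4, Pow(2, Rational(1, 2)))), -1))), Rational(1, 2)) = Pow(Add(-2006315, Mul(32, Pow(Add(16, Mul(4, Pow(2, Rational(1, 2)))), -1))), Rational(1, 2))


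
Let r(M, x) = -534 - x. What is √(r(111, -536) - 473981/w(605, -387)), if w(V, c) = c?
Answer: √20414465/129 ≈ 35.025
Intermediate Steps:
√(r(111, -536) - 473981/w(605, -387)) = √((-534 - 1*(-536)) - 473981/(-387)) = √((-534 + 536) - 473981*(-1/387)) = √(2 + 473981/387) = √(474755/387) = √20414465/129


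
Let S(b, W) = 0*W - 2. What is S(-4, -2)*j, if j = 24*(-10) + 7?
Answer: 466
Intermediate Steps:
S(b, W) = -2 (S(b, W) = 0 - 2 = -2)
j = -233 (j = -240 + 7 = -233)
S(-4, -2)*j = -2*(-233) = 466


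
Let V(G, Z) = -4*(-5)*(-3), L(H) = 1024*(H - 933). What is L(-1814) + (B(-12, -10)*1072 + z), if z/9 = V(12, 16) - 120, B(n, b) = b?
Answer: -2825268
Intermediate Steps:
L(H) = -955392 + 1024*H (L(H) = 1024*(-933 + H) = -955392 + 1024*H)
V(G, Z) = -60 (V(G, Z) = 20*(-3) = -60)
z = -1620 (z = 9*(-60 - 120) = 9*(-180) = -1620)
L(-1814) + (B(-12, -10)*1072 + z) = (-955392 + 1024*(-1814)) + (-10*1072 - 1620) = (-955392 - 1857536) + (-10720 - 1620) = -2812928 - 12340 = -2825268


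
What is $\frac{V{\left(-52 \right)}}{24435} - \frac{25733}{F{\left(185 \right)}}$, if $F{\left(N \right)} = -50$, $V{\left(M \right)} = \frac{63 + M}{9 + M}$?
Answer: $\frac{5407558243}{10507050} \approx 514.66$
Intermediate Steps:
$V{\left(M \right)} = \frac{63 + M}{9 + M}$
$\frac{V{\left(-52 \right)}}{24435} - \frac{25733}{F{\left(185 \right)}} = \frac{\frac{1}{9 - 52} \left(63 - 52\right)}{24435} - \frac{25733}{-50} = \frac{1}{-43} \cdot 11 \cdot \frac{1}{24435} - - \frac{25733}{50} = \left(- \frac{1}{43}\right) 11 \cdot \frac{1}{24435} + \frac{25733}{50} = \left(- \frac{11}{43}\right) \frac{1}{24435} + \frac{25733}{50} = - \frac{11}{1050705} + \frac{25733}{50} = \frac{5407558243}{10507050}$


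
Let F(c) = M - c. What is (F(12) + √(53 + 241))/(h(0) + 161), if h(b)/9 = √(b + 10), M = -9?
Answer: -3381/25111 - 126*√15/25111 + 189*√10/25111 + 1127*√6/25111 ≈ -0.020340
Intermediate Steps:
F(c) = -9 - c
h(b) = 9*√(10 + b) (h(b) = 9*√(b + 10) = 9*√(10 + b))
(F(12) + √(53 + 241))/(h(0) + 161) = ((-9 - 1*12) + √(53 + 241))/(9*√(10 + 0) + 161) = ((-9 - 12) + √294)/(9*√10 + 161) = (-21 + 7*√6)/(161 + 9*√10)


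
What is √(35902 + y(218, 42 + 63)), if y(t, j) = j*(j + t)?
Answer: 11*√577 ≈ 264.23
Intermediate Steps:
√(35902 + y(218, 42 + 63)) = √(35902 + (42 + 63)*((42 + 63) + 218)) = √(35902 + 105*(105 + 218)) = √(35902 + 105*323) = √(35902 + 33915) = √69817 = 11*√577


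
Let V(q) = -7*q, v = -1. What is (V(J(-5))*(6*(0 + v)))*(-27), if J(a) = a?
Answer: 5670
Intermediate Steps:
(V(J(-5))*(6*(0 + v)))*(-27) = ((-7*(-5))*(6*(0 - 1)))*(-27) = (35*(6*(-1)))*(-27) = (35*(-6))*(-27) = -210*(-27) = 5670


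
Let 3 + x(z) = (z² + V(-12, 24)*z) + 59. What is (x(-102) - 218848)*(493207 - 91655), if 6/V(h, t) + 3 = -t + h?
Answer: -1087740119680/13 ≈ -8.3672e+10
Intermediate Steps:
V(h, t) = 6/(-3 + h - t) (V(h, t) = 6/(-3 + (-t + h)) = 6/(-3 + (h - t)) = 6/(-3 + h - t))
x(z) = 56 + z² - 2*z/13 (x(z) = -3 + ((z² + (-6/(3 + 24 - 1*(-12)))*z) + 59) = -3 + ((z² + (-6/(3 + 24 + 12))*z) + 59) = -3 + ((z² + (-6/39)*z) + 59) = -3 + ((z² + (-6*1/39)*z) + 59) = -3 + ((z² - 2*z/13) + 59) = -3 + (59 + z² - 2*z/13) = 56 + z² - 2*z/13)
(x(-102) - 218848)*(493207 - 91655) = ((56 + (-102)² - 2/13*(-102)) - 218848)*(493207 - 91655) = ((56 + 10404 + 204/13) - 218848)*401552 = (136184/13 - 218848)*401552 = -2708840/13*401552 = -1087740119680/13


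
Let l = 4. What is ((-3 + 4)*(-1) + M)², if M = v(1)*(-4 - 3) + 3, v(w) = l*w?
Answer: 676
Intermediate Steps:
v(w) = 4*w
M = -25 (M = (4*1)*(-4 - 3) + 3 = 4*(-7) + 3 = -28 + 3 = -25)
((-3 + 4)*(-1) + M)² = ((-3 + 4)*(-1) - 25)² = (1*(-1) - 25)² = (-1 - 25)² = (-26)² = 676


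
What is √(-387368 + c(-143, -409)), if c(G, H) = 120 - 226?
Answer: I*√387474 ≈ 622.47*I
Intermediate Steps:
c(G, H) = -106
√(-387368 + c(-143, -409)) = √(-387368 - 106) = √(-387474) = I*√387474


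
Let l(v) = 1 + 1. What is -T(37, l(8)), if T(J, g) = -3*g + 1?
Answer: 5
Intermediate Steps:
l(v) = 2
T(J, g) = 1 - 3*g
-T(37, l(8)) = -(1 - 3*2) = -(1 - 6) = -1*(-5) = 5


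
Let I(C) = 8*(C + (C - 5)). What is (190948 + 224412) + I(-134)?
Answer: 413176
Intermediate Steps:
I(C) = -40 + 16*C (I(C) = 8*(C + (-5 + C)) = 8*(-5 + 2*C) = -40 + 16*C)
(190948 + 224412) + I(-134) = (190948 + 224412) + (-40 + 16*(-134)) = 415360 + (-40 - 2144) = 415360 - 2184 = 413176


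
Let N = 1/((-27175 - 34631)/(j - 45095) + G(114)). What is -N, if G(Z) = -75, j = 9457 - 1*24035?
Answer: 19891/1471223 ≈ 0.013520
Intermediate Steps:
j = -14578 (j = 9457 - 24035 = -14578)
N = -19891/1471223 (N = 1/((-27175 - 34631)/(-14578 - 45095) - 75) = 1/(-61806/(-59673) - 75) = 1/(-61806*(-1/59673) - 75) = 1/(20602/19891 - 75) = 1/(-1471223/19891) = -19891/1471223 ≈ -0.013520)
-N = -1*(-19891/1471223) = 19891/1471223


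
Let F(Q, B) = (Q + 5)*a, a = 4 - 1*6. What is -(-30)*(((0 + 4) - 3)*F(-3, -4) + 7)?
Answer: 90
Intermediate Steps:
a = -2 (a = 4 - 6 = -2)
F(Q, B) = -10 - 2*Q (F(Q, B) = (Q + 5)*(-2) = (5 + Q)*(-2) = -10 - 2*Q)
-(-30)*(((0 + 4) - 3)*F(-3, -4) + 7) = -(-30)*(((0 + 4) - 3)*(-10 - 2*(-3)) + 7) = -(-30)*((4 - 3)*(-10 + 6) + 7) = -(-30)*(1*(-4) + 7) = -(-30)*(-4 + 7) = -(-30)*3 = -1*(-90) = 90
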